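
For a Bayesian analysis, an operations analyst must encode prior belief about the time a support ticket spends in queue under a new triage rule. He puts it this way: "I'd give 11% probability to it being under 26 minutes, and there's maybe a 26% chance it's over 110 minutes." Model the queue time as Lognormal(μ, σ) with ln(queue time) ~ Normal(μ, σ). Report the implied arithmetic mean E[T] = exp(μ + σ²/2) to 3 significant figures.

E[T] ≈ 90.2 minutes

If T ~ Lognormal(μ,σ) then ln T ~ Normal(μ,σ), so the p-quantile of ln T is μ + z_p·σ.
ln(26) = 3.258 and ln(110) = 4.7; z_{0.11} = -1.227, z_{0.74} = 0.6433.
σ = (4.7 − 3.258)/(0.6433 − (-1.227)) = 0.771.
μ = 3.258 − (-1.227)·0.771 = 4.204.
E[T] = exp(μ + σ²/2) = exp(4.204 + 0.2975) = 90.2 minutes.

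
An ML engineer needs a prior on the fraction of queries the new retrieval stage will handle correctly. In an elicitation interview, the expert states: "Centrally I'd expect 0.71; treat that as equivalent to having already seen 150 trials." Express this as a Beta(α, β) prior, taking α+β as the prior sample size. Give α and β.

α = 106.5, β = 43.5

Under the effective-sample-size interpretation, Beta(α, β) has prior mean α/(α+β) and prior sample size α+β.
So α+β = 150 and α/(α+β) = 0.71, giving α = 0.71·150 = 106.5 and β = 150 − 106.5 = 43.5.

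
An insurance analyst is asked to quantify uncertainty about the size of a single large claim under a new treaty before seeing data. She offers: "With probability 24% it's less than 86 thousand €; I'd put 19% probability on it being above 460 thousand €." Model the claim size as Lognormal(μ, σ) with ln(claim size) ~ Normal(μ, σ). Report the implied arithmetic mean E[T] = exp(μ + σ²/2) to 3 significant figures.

If T ~ Lognormal(μ,σ) then ln T ~ Normal(μ,σ), so the p-quantile of ln T is μ + z_p·σ.
ln(86) = 4.454 and ln(460) = 6.131; z_{0.24} = -0.7063, z_{0.81} = 0.8779.
σ = (6.131 − 4.454)/(0.8779 − (-0.7063)) = 1.059.
μ = 4.454 − (-0.7063)·1.059 = 5.202.
E[T] = exp(μ + σ²/2) = exp(5.202 + 0.5602) = 318 thousand €.

E[T] ≈ 318 thousand €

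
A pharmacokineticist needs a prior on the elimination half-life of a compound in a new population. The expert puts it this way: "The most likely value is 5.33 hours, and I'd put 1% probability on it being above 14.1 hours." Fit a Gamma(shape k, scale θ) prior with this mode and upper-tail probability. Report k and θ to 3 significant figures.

Gamma(k,θ) with k>1 has mode (k−1)θ, so θ = 5.33/(k−1).
Need P(X < 14.1) = 0.99 with θ tied to k this way. Start at k = 2, θ = 5.33: P(X<14.1) ≈ 0.741.
Too low — raise k to concentrate. Iterating converges to k ≈ 5.9.
Then θ = 5.33/(5.9−1) ≈ 1.09.

k ≈ 5.9, θ ≈ 1.09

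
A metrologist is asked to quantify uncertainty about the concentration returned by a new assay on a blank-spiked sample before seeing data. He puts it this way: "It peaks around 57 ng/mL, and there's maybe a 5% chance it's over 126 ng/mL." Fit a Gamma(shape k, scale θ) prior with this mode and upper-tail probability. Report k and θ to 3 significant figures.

Gamma(k,θ) with k>1 has mode (k−1)θ, so θ = 57/(k−1).
Need P(X < 126) = 0.95 with θ tied to k this way. Start at k = 2, θ = 57: P(X<126) ≈ 0.648.
Too low — raise k to concentrate. Iterating converges to k ≈ 5.37.
Then θ = 57/(5.37−1) ≈ 13.

k ≈ 5.37, θ ≈ 13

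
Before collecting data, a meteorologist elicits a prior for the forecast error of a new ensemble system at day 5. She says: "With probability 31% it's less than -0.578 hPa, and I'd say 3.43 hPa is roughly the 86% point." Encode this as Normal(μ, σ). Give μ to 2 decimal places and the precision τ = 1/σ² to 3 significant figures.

The p-quantile of Normal(μ,σ) is μ + z_p·σ, with z_{0.31} = -0.4959 and z_{0.86} = 1.08.
Eliminate σ: μ = (z₂·x₁ − z₁·x₂)/(z₂ − z₁) = (1.08·-0.578 − (-0.4959)·3.43)/1.576 = 0.68.
Then σ = (x₂ − x₁)/(z₂ − z₁) = (3.43 − -0.578)/1.576 = 2.54.
Precision τ = 1/σ² = 1/2.543² = 0.155.

μ = 0.68, τ = 0.155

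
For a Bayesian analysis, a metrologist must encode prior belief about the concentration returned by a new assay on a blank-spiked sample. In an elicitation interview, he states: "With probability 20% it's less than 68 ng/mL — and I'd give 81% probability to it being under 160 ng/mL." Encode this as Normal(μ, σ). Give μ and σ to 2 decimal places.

μ = 113.03, σ = 53.50

The p-quantile of Normal(μ,σ) is μ + z_p·σ, with z_{0.2} = -0.8416 and z_{0.81} = 0.8779.
Eliminate σ: μ = (z₂·x₁ − z₁·x₂)/(z₂ − z₁) = (0.8779·68 − (-0.8416)·160)/1.72 = 113.03.
Then σ = (x₂ − x₁)/(z₂ − z₁) = (160 − 68)/1.72 = 53.50.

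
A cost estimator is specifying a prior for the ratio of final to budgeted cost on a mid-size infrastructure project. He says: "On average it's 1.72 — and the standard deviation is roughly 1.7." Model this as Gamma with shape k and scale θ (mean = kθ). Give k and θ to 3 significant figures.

k ≈ 1.02, θ ≈ 1.68

For Gamma(k, scale θ): mean = kθ, variance = kθ², so CV = 1/√k.
CV = SD/mean = 1.7/1.72 = 0.9884, hence k = 1/CV² = 1.02.
Then θ = mean/k = 1.72/1.02 = 1.68.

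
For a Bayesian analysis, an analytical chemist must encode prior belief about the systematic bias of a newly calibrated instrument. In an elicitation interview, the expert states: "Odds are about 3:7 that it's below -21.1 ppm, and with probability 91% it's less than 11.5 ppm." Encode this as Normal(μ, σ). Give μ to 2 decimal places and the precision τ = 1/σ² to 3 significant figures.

μ = -11.93, τ = 0.00327

For Normal(μ,σ), the p-quantile is μ + z_p·σ. Here z_{0.3} = -0.5244, z_{0.91} = 1.341.
So -21.1 = μ − 0.5244σ and 11.5 = μ + 1.341σ.
Subtracting: σ = (11.5 − -21.1)/(1.341 − (-0.5244)) = 17.48.
Then μ = -21.1 − (-0.5244)·17.48 = -11.93.
Precision τ = 1/σ² = 1/17.48² = 0.00327.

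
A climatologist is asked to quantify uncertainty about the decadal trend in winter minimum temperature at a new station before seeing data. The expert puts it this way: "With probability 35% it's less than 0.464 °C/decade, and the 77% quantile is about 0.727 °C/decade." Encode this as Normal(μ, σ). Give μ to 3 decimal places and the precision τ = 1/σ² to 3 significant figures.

For Normal(μ,σ), the p-quantile is μ + z_p·σ. Here z_{0.35} = -0.3853, z_{0.77} = 0.7388.
So 0.464 = μ − 0.3853σ and 0.727 = μ + 0.7388σ.
Subtracting: σ = (0.727 − 0.464)/(0.7388 − (-0.3853)) = 0.234.
Then μ = 0.464 − (-0.3853)·0.234 = 0.554.
Precision τ = 1/σ² = 1/0.234² = 18.3.

μ = 0.554, τ = 18.3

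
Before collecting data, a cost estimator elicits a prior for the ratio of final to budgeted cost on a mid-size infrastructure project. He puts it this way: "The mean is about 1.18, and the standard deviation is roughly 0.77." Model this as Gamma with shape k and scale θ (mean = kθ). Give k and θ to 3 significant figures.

For Gamma(k, scale θ): mean = kθ, variance = kθ², so CV = 1/√k.
CV = SD/mean = 0.77/1.18 = 0.6525, hence k = 1/CV² = 2.35.
Then θ = mean/k = 1.18/2.35 = 0.502.

k ≈ 2.35, θ ≈ 0.502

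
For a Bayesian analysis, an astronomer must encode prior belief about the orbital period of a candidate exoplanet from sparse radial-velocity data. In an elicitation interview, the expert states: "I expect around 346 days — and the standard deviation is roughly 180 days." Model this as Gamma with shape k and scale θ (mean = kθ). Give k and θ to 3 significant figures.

For Gamma(k, scale θ): mean = kθ, variance = kθ², so CV = 1/√k.
CV = SD/mean = 180/346 = 0.5202, hence k = 1/CV² = 3.69.
Then θ = mean/k = 346/3.69 = 93.6.

k ≈ 3.69, θ ≈ 93.6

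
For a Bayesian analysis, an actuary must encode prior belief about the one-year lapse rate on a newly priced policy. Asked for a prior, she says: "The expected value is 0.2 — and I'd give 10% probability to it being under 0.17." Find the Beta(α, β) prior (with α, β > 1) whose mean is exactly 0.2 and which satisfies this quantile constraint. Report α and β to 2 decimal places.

With mean 0.2 fixed, write α = 0.2s, β = 0.8s where s = α+β.
Need P(θ < 0.17) = 0.1 under Beta(0.2s, 0.8s). Normal approximation: (q−m)/√(m(1−m)/s) ≈ z_{0.1} = -1.28, so s ≈ 0.2·0.8·(-1.28)²/(0.17−0.2)² = 292.0.
At s = 292.0: P(θ<0.17) ≈ 0.096. Adjusting to match 0.1 gives s ≈ 282.28.
So α = 0.2·282.28 ≈ 56.46, β = 0.8·282.28 ≈ 225.82.

α ≈ 56.46, β ≈ 225.82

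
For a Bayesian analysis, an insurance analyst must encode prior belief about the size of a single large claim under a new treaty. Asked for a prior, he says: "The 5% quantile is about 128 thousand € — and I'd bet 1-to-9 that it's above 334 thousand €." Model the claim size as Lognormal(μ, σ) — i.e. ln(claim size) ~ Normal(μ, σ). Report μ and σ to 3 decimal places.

μ ≈ 5.391, σ ≈ 0.328

If T ~ Lognormal(μ,σ) then ln T ~ Normal(μ,σ), so the p-quantile of ln T is μ + z_p·σ.
ln(128) = 4.852 and ln(334) = 5.811; z_{0.05} = -1.645, z_{0.9} = 1.282.
σ = (5.811 − 4.852)/(1.282 − (-1.645)) = 0.328.
μ = 4.852 − (-1.645)·0.328 = 5.391.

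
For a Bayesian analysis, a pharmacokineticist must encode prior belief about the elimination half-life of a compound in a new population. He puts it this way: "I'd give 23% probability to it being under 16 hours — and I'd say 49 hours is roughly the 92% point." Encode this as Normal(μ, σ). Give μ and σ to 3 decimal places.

μ = 27.373, σ = 15.392

The p-quantile of Normal(μ,σ) is μ + z_p·σ, with z_{0.23} = -0.7388 and z_{0.92} = 1.405.
Eliminate σ: μ = (z₂·x₁ − z₁·x₂)/(z₂ − z₁) = (1.405·16 − (-0.7388)·49)/2.144 = 27.373.
Then σ = (x₂ − x₁)/(z₂ − z₁) = (49 − 16)/2.144 = 15.392.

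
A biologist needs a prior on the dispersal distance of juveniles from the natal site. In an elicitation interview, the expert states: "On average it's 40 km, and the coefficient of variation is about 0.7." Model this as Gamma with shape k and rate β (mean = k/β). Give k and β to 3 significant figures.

k ≈ 2.04, β ≈ 0.051

For Gamma(k, rate β): mean = k/β, variance = k/β², so CV = 1/√k.
CV = 0.7, hence k = 1/CV² = 2.04.
Then β = k/mean = 2.04/40 = 0.051.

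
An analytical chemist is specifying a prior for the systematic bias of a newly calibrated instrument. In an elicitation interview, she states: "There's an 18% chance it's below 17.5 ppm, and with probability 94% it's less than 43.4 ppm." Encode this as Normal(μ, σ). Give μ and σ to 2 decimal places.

The p-quantile of Normal(μ,σ) is μ + z_p·σ, with z_{0.18} = -0.9154 and z_{0.94} = 1.555.
Eliminate σ: μ = (z₂·x₁ − z₁·x₂)/(z₂ − z₁) = (1.555·17.5 − (-0.9154)·43.4)/2.47 = 27.10.
Then σ = (x₂ − x₁)/(z₂ − z₁) = (43.4 − 17.5)/2.47 = 10.49.

μ = 27.10, σ = 10.49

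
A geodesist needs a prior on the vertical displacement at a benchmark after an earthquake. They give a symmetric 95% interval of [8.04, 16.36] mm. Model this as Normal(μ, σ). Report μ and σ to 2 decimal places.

μ = 12.20, σ = 2.12

A symmetric 95% interval runs μ ± z·σ with z = 1.96.
Half-width = 4.16, so σ = 4.16/1.96 = 2.12.
μ is the interval midpoint, 12.20.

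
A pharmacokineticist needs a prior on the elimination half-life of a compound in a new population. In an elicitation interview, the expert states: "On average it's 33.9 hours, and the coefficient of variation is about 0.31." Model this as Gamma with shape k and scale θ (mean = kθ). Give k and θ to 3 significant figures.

k ≈ 10.4, θ ≈ 3.26

For Gamma(k, scale θ): mean = kθ, variance = kθ², so CV = 1/√k.
CV = 0.31, hence k = 1/CV² = 10.4.
Then θ = mean/k = 33.9/10.4 = 3.26.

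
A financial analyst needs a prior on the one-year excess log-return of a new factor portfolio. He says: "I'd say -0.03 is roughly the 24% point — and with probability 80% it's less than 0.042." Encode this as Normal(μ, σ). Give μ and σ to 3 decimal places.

For Normal(μ,σ), the p-quantile is μ + z_p·σ. Here z_{0.24} = -0.7063, z_{0.8} = 0.8416.
So -0.03 = μ − 0.7063σ and 0.042 = μ + 0.8416σ.
Subtracting: σ = (0.042 − -0.03)/(0.8416 − (-0.7063)) = 0.047.
Then μ = -0.03 − (-0.7063)·0.047 = 0.003.

μ = 0.003, σ = 0.047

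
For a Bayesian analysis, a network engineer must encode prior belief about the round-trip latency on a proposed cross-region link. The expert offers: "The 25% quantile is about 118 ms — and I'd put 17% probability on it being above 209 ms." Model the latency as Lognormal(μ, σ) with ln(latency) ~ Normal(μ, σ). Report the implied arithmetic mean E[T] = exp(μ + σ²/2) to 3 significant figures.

E[T] ≈ 159 ms

If T ~ Lognormal(μ,σ) then ln T ~ Normal(μ,σ), so the p-quantile of ln T is μ + z_p·σ.
ln(118) = 4.771 and ln(209) = 5.342; z_{0.25} = -0.6745, z_{0.83} = 0.9542.
σ = (5.342 − 4.771)/(0.9542 − (-0.6745)) = 0.351.
μ = 4.771 − (-0.6745)·0.351 = 5.007.
E[T] = exp(μ + σ²/2) = exp(5.007 + 0.0616) = 159 ms.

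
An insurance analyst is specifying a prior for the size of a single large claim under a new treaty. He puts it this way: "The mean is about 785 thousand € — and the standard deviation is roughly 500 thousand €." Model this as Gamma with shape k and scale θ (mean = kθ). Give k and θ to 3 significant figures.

For Gamma(k, scale θ): mean = kθ, variance = kθ², so CV = 1/√k.
CV = SD/mean = 500/785 = 0.6369, hence k = 1/CV² = 2.46.
Then θ = mean/k = 785/2.46 = 318.

k ≈ 2.46, θ ≈ 318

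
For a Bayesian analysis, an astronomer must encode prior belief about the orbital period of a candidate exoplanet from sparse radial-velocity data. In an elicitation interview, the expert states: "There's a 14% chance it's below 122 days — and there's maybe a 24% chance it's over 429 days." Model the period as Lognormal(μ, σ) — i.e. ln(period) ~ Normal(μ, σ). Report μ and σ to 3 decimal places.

If T ~ Lognormal(μ,σ) then ln T ~ Normal(μ,σ), so the p-quantile of ln T is μ + z_p·σ.
ln(122) = 4.804 and ln(429) = 6.061; z_{0.14} = -1.08, z_{0.76} = 0.7063.
σ = (6.061 − 4.804)/(0.7063 − (-1.08)) = 0.704.
μ = 4.804 − (-1.08)·0.704 = 5.564.

μ ≈ 5.564, σ ≈ 0.704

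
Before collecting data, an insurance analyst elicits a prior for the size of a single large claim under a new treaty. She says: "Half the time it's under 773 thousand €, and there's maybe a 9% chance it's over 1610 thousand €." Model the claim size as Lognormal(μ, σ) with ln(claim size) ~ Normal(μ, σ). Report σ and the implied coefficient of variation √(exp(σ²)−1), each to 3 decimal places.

σ ≈ 0.547, CV ≈ 0.591

If T ~ Lognormal(μ,σ) then ln T ~ Normal(μ,σ), so the p-quantile of ln T is μ + z_p·σ.
ln(773) = 6.65 and ln(1610) = 7.384; z_{0.5} = 0, z_{0.91} = 1.341.
σ = (7.384 − 6.65)/(1.341 − (0)) = 0.547.
μ = 6.65 − (0)·0.547 = 6.650.
CV = √(exp(σ²)−1) = √(exp(0.2995)−1) = 0.591.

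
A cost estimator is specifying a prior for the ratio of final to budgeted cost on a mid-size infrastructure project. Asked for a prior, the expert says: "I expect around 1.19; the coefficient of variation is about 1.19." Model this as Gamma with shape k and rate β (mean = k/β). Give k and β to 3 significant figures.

For Gamma(k, rate β): mean = k/β, variance = k/β², so CV = 1/√k.
CV = 1.19, hence k = 1/CV² = 0.706.
Then β = k/mean = 0.706/1.19 = 0.593.

k ≈ 0.706, β ≈ 0.593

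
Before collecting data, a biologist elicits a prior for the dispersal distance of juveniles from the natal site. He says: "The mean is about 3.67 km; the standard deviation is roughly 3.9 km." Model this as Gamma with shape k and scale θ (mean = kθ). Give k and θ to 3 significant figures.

k ≈ 0.886, θ ≈ 4.14

For Gamma(k, scale θ): mean = kθ, variance = kθ², so CV = 1/√k.
CV = SD/mean = 3.9/3.67 = 1.063, hence k = 1/CV² = 0.886.
Then θ = mean/k = 3.67/0.886 = 4.14.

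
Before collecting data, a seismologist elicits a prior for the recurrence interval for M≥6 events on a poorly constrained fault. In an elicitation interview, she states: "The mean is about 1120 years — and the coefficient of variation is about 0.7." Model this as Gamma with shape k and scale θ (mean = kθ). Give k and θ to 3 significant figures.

For Gamma(k, scale θ): mean = kθ, variance = kθ², so CV = 1/√k.
CV = 0.7, hence k = 1/CV² = 2.04.
Then θ = mean/k = 1120/2.04 = 549.

k ≈ 2.04, θ ≈ 549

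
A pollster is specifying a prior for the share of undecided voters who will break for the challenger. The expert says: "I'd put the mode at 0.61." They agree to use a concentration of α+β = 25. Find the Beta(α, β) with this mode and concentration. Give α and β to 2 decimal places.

For α,β > 1 the Beta mode is (α−1)/(α+β−2). With α+β = 25, the mode is (α−1)/23.
Set (α−1)/23 = 0.61 → α = 1 + 0.61·23 = 15.03.
β = 25 − α = 9.97.

α = 15.03, β = 9.97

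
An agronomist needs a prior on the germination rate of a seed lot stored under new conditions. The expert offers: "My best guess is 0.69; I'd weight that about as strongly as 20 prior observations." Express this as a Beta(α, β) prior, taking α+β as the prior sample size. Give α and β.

α = 13.8, β = 6.2

Under the effective-sample-size interpretation, Beta(α, β) has prior mean α/(α+β) and prior sample size α+β.
So α+β = 20 and α/(α+β) = 0.69, giving α = 0.69·20 = 13.8 and β = 20 − 13.8 = 6.2.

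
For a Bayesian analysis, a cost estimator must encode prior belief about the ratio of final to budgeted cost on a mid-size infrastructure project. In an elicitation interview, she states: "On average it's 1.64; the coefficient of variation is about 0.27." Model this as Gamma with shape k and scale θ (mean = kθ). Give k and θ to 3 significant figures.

For Gamma(k, scale θ): mean = kθ, variance = kθ², so CV = 1/√k.
CV = 0.27, hence k = 1/CV² = 13.7.
Then θ = mean/k = 1.64/13.7 = 0.12.

k ≈ 13.7, θ ≈ 0.12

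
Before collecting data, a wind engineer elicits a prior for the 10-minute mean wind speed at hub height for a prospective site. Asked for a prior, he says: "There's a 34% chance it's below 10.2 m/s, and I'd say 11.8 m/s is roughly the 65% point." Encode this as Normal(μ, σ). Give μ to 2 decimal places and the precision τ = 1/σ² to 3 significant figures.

μ = 11.03, τ = 0.249

The p-quantile of Normal(μ,σ) is μ + z_p·σ, with z_{0.34} = -0.4125 and z_{0.65} = 0.3853.
Eliminate σ: μ = (z₂·x₁ − z₁·x₂)/(z₂ − z₁) = (0.3853·10.2 − (-0.4125)·11.8)/0.7978 = 11.03.
Then σ = (x₂ − x₁)/(z₂ − z₁) = (11.8 − 10.2)/0.7978 = 2.01.
Precision τ = 1/σ² = 1/2.006² = 0.249.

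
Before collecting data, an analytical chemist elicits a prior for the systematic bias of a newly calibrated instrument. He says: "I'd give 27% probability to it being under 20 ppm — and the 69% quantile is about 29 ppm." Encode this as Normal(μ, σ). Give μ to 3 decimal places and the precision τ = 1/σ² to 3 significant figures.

The p-quantile of Normal(μ,σ) is μ + z_p·σ, with z_{0.27} = -0.6128 and z_{0.69} = 0.4959.
Eliminate σ: μ = (z₂·x₁ − z₁·x₂)/(z₂ − z₁) = (0.4959·20 − (-0.6128)·29)/1.109 = 24.975.
Then σ = (x₂ − x₁)/(z₂ − z₁) = (29 − 20)/1.109 = 8.118.
Precision τ = 1/σ² = 1/8.118² = 0.0152.

μ = 24.975, τ = 0.0152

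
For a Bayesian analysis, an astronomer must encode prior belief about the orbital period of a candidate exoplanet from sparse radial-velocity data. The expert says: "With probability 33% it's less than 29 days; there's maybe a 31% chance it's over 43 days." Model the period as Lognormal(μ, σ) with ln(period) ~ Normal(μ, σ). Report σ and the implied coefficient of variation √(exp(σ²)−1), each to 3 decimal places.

If T ~ Lognormal(μ,σ) then ln T ~ Normal(μ,σ), so the p-quantile of ln T is μ + z_p·σ.
ln(29) = 3.367 and ln(43) = 3.761; z_{0.33} = -0.4399, z_{0.69} = 0.4959.
σ = (3.761 − 3.367)/(0.4959 − (-0.4399)) = 0.421.
μ = 3.367 − (-0.4399)·0.421 = 3.552.
CV = √(exp(σ²)−1) = √(exp(0.1772)−1) = 0.440.

σ ≈ 0.421, CV ≈ 0.440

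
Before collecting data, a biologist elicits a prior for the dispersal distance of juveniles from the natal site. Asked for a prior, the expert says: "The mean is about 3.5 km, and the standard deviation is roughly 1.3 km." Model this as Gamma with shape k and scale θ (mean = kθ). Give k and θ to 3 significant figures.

For Gamma(k, scale θ): mean = kθ, variance = kθ², so CV = 1/√k.
CV = SD/mean = 1.3/3.5 = 0.3714, hence k = 1/CV² = 7.25.
Then θ = mean/k = 3.5/7.25 = 0.483.

k ≈ 7.25, θ ≈ 0.483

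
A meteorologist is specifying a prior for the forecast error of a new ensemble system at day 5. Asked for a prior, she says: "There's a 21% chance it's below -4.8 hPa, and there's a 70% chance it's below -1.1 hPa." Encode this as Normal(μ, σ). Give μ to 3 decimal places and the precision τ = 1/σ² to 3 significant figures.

The p-quantile of Normal(μ,σ) is μ + z_p·σ, with z_{0.21} = -0.8064 and z_{0.7} = 0.5244.
Eliminate σ: μ = (z₂·x₁ − z₁·x₂)/(z₂ − z₁) = (0.5244·-4.8 − (-0.8064)·-1.1)/1.331 = -2.558.
Then σ = (x₂ − x₁)/(z₂ − z₁) = (-1.1 − -4.8)/1.331 = 2.780.
Precision τ = 1/σ² = 1/2.78² = 0.129.

μ = -2.558, τ = 0.129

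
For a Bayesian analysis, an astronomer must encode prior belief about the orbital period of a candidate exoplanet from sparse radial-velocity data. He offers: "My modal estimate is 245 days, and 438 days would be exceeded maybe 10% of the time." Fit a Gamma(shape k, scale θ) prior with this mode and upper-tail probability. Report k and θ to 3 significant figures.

k ≈ 6.64, θ ≈ 43.5

Gamma(k,θ) with k>1 has mode (k−1)θ, so θ = 245/(k−1).
Need P(X < 438) = 0.9 with θ tied to k this way. Start at k = 2, θ = 245: P(X<438) ≈ 0.534.
Too low — raise k to concentrate. Iterating converges to k ≈ 6.64.
Then θ = 245/(6.64−1) ≈ 43.5.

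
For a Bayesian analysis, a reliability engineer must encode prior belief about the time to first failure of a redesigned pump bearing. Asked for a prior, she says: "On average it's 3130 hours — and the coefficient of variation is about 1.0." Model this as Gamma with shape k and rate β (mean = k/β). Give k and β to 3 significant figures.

For Gamma(k, rate β): mean = k/β, variance = k/β², so CV = 1/√k.
CV = 1.0, hence k = 1/CV² = 1.
Then β = k/mean = 1/3130 = 0.000319.

k ≈ 1, β ≈ 0.000319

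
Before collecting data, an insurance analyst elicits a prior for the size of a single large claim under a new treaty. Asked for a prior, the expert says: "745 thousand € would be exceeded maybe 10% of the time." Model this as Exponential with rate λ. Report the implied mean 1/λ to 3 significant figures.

mean ≈ 324 thousand €

P(T > 745.0) = e^(−λ·745.0) = 0.1, so λ = −ln(0.1)/745.0 = 0.00309.
Mean = 1/λ = 324 thousand €.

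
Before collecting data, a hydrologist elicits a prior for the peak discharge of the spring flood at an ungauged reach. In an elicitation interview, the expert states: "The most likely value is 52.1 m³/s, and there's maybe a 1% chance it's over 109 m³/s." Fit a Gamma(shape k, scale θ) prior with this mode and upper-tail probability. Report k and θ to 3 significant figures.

k ≈ 9.94, θ ≈ 5.83

Gamma(k,θ) with k>1 has mode (k−1)θ, so θ = 52.1/(k−1).
Need P(X < 109) = 0.99 with θ tied to k this way. Start at k = 2, θ = 52.1: P(X<109) ≈ 0.618.
Too low — raise k to concentrate. Iterating converges to k ≈ 9.94.
Then θ = 52.1/(9.94−1) ≈ 5.83.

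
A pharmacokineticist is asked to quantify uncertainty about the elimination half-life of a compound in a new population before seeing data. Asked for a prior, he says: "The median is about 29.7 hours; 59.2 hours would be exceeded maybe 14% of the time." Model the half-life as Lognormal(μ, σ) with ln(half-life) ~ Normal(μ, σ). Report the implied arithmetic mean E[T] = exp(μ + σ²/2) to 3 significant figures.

If T ~ Lognormal(μ,σ) then ln T ~ Normal(μ,σ), so the p-quantile of ln T is μ + z_p·σ.
ln(29.7) = 3.391 and ln(59.2) = 4.081; z_{0.5} = 0, z_{0.86} = 1.08.
σ = (4.081 − 3.391)/(1.08 − (0)) = 0.638.
μ = 3.391 − (0)·0.638 = 3.391.
E[T] = exp(μ + σ²/2) = exp(3.391 + 0.2038) = 36.4 hours.

E[T] ≈ 36.4 hours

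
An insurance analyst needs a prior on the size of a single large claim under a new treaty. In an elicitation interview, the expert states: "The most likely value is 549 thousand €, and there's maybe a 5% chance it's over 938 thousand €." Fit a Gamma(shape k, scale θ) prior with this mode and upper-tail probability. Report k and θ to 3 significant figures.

Gamma(k,θ) with k>1 has mode (k−1)θ, so θ = 549/(k−1).
Need P(X < 938) = 0.95 with θ tied to k this way. Start at k = 2, θ = 549: P(X<938) ≈ 0.509.
Too low — raise k to concentrate. Iterating converges to k ≈ 10.7.
Then θ = 549/(10.7−1) ≈ 56.4.

k ≈ 10.7, θ ≈ 56.4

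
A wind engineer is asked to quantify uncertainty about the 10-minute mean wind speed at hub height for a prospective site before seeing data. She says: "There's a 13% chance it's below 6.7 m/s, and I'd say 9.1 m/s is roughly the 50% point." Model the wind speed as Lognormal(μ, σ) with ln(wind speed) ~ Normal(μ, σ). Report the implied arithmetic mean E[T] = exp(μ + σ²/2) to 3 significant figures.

E[T] ≈ 9.44 m/s

If T ~ Lognormal(μ,σ) then ln T ~ Normal(μ,σ), so the p-quantile of ln T is μ + z_p·σ.
ln(6.7) = 1.902 and ln(9.1) = 2.208; z_{0.13} = -1.126, z_{0.5} = 0.
σ = (2.208 − 1.902)/(0 − (-1.126)) = 0.272.
μ = 1.902 − (-1.126)·0.272 = 2.208.
E[T] = exp(μ + σ²/2) = exp(2.208 + 0.0369) = 9.44 m/s.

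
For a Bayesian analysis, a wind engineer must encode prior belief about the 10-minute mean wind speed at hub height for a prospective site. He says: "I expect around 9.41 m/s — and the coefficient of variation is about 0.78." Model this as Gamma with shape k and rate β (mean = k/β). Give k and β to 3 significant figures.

For Gamma(k, rate β): mean = k/β, variance = k/β², so CV = 1/√k.
CV = 0.78, hence k = 1/CV² = 1.64.
Then β = k/mean = 1.64/9.41 = 0.175.

k ≈ 1.64, β ≈ 0.175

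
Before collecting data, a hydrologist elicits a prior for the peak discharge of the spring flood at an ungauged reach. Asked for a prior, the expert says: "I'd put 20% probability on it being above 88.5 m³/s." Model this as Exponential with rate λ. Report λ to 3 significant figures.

λ ≈ 0.0182

P(T > 88.5) = e^(−λ·88.5) = 0.2, so λ = −ln(0.2)/88.5 = 0.0182.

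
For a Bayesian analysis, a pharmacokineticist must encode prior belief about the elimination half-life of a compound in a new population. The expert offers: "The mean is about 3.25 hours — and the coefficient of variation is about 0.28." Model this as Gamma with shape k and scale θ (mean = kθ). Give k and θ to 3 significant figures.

k ≈ 12.8, θ ≈ 0.255

For Gamma(k, scale θ): mean = kθ, variance = kθ², so CV = 1/√k.
CV = 0.28, hence k = 1/CV² = 12.8.
Then θ = mean/k = 3.25/12.8 = 0.255.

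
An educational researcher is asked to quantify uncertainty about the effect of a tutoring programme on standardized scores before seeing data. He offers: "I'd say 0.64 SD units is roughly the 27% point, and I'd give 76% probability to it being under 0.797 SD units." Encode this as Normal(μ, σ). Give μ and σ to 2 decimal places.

μ = 0.71, σ = 0.12

The p-quantile of Normal(μ,σ) is μ + z_p·σ, with z_{0.27} = -0.6128 and z_{0.76} = 0.7063.
Eliminate σ: μ = (z₂·x₁ − z₁·x₂)/(z₂ − z₁) = (0.7063·0.64 − (-0.6128)·0.797)/1.319 = 0.71.
Then σ = (x₂ − x₁)/(z₂ − z₁) = (0.797 − 0.64)/1.319 = 0.12.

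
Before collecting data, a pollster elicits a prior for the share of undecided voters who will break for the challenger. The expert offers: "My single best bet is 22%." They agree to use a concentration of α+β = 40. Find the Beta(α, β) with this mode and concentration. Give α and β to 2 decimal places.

α = 9.36, β = 30.64

For α,β > 1 the Beta mode is (α−1)/(α+β−2). With α+β = 40, the mode is (α−1)/38.
Set (α−1)/38 = 0.22 → α = 1 + 0.22·38 = 9.36.
β = 40 − α = 30.64.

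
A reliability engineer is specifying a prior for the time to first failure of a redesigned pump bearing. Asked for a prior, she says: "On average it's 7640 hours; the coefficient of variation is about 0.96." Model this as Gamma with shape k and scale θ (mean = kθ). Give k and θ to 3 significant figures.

For Gamma(k, scale θ): mean = kθ, variance = kθ², so CV = 1/√k.
CV = 0.96, hence k = 1/CV² = 1.09.
Then θ = mean/k = 7640/1.09 = 7040.

k ≈ 1.09, θ ≈ 7040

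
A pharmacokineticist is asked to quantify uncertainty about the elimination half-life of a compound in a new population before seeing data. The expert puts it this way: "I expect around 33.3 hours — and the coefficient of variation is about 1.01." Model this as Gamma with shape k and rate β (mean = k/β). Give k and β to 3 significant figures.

k ≈ 0.98, β ≈ 0.0294

For Gamma(k, rate β): mean = k/β, variance = k/β², so CV = 1/√k.
CV = 1.01, hence k = 1/CV² = 0.98.
Then β = k/mean = 0.98/33.3 = 0.0294.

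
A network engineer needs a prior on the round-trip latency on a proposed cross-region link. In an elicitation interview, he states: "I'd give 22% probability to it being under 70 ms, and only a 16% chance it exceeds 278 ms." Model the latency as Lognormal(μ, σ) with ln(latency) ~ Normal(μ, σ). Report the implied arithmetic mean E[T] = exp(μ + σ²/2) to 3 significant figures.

If T ~ Lognormal(μ,σ) then ln T ~ Normal(μ,σ), so the p-quantile of ln T is μ + z_p·σ.
ln(70) = 4.248 and ln(278) = 5.628; z_{0.22} = -0.7722, z_{0.84} = 0.9945.
σ = (5.628 − 4.248)/(0.9945 − (-0.7722)) = 0.781.
μ = 4.248 − (-0.7722)·0.781 = 4.851.
E[T] = exp(μ + σ²/2) = exp(4.851 + 0.3047) = 173 ms.

E[T] ≈ 173 ms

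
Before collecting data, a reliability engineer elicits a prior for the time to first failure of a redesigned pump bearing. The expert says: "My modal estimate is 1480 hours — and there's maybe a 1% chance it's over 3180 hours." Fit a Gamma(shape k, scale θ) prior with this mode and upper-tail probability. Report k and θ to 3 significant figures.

k ≈ 9.28, θ ≈ 179

Gamma(k,θ) with k>1 has mode (k−1)θ, so θ = 1480/(k−1).
Need P(X < 3180) = 0.99 with θ tied to k this way. Start at k = 2, θ = 1480: P(X<3180) ≈ 0.633.
Too low — raise k to concentrate. Iterating converges to k ≈ 9.28.
Then θ = 1480/(9.28−1) ≈ 179.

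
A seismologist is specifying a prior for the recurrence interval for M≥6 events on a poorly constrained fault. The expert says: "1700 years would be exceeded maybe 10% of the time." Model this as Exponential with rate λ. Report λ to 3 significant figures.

P(T > 1700.0) = e^(−λ·1700.0) = 0.1, so λ = −ln(0.1)/1700.0 = 0.00135.

λ ≈ 0.00135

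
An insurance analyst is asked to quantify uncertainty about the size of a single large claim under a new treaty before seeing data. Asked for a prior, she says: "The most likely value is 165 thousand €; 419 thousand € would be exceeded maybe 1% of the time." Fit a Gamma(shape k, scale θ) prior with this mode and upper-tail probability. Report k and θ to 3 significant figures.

k ≈ 6.39, θ ≈ 30.6

Gamma(k,θ) with k>1 has mode (k−1)θ, so θ = 165/(k−1).
Need P(X < 419) = 0.99 with θ tied to k this way. Start at k = 2, θ = 165: P(X<419) ≈ 0.721.
Too low — raise k to concentrate. Iterating converges to k ≈ 6.39.
Then θ = 165/(6.39−1) ≈ 30.6.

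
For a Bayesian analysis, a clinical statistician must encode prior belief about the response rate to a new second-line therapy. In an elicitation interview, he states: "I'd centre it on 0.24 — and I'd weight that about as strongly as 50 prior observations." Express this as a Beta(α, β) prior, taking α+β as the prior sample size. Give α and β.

α = 12, β = 38

Under the effective-sample-size interpretation, Beta(α, β) has prior mean α/(α+β) and prior sample size α+β.
So α+β = 50 and α/(α+β) = 0.24, giving α = 0.24·50 = 12 and β = 50 − 12 = 38.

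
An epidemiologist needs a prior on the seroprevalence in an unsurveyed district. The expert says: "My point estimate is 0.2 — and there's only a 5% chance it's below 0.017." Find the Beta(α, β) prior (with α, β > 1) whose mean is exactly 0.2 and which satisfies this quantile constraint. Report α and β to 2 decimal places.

α ≈ 1.14, β ≈ 4.56

With mean 0.2 fixed, write α = 0.2s, β = 0.8s where s = α+β.
Need P(θ < 0.017) = 0.05 under Beta(0.2s, 0.8s). Normal approximation: (q−m)/√(m(1−m)/s) ≈ z_{0.05} = -1.64, so s ≈ 0.2·0.8·(-1.64)²/(0.017−0.2)² = 12.9.
At s = 12.9: P(θ<0.017) ≈ 0.003. Adjusting to match 0.05 gives s ≈ 5.70.
So α = 0.2·5.70 ≈ 1.14, β = 0.8·5.70 ≈ 4.56.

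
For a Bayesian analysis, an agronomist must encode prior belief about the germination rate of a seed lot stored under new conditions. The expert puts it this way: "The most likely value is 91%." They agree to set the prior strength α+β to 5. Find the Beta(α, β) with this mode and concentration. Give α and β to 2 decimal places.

For α,β > 1 the Beta mode is (α−1)/(α+β−2). With α+β = 5, the mode is (α−1)/3.
Set (α−1)/3 = 0.91 → α = 1 + 0.91·3 = 3.73.
β = 5 − α = 1.27.

α = 3.73, β = 1.27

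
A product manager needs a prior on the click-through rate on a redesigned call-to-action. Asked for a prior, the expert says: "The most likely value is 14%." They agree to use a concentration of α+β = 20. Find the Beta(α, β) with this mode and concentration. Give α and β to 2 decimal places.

For α,β > 1 the Beta mode is (α−1)/(α+β−2). With α+β = 20, the mode is (α−1)/18.
Set (α−1)/18 = 0.14 → α = 1 + 0.14·18 = 3.52.
β = 20 − α = 16.48.

α = 3.52, β = 16.48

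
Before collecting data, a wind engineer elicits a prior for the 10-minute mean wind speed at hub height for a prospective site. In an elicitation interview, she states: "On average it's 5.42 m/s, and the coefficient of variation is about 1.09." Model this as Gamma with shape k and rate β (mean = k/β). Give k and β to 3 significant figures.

For Gamma(k, rate β): mean = k/β, variance = k/β², so CV = 1/√k.
CV = 1.09, hence k = 1/CV² = 0.842.
Then β = k/mean = 0.842/5.42 = 0.155.

k ≈ 0.842, β ≈ 0.155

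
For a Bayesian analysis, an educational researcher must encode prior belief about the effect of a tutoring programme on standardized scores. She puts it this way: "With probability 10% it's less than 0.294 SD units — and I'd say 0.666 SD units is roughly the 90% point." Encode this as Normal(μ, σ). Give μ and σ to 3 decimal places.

The p-quantile of Normal(μ,σ) is μ + z_p·σ, with z_{0.1} = -1.282 and z_{0.9} = 1.282.
Eliminate σ: μ = (z₂·x₁ − z₁·x₂)/(z₂ − z₁) = (1.282·0.294 − (-1.282)·0.666)/2.563 = 0.480.
Then σ = (x₂ − x₁)/(z₂ − z₁) = (0.666 − 0.294)/2.563 = 0.145.

μ = 0.480, σ = 0.145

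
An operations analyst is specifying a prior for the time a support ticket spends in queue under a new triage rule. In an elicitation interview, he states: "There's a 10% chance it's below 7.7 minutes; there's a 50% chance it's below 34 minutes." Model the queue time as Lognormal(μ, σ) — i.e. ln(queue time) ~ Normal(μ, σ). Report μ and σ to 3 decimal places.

μ ≈ 3.526, σ ≈ 1.159

If T ~ Lognormal(μ,σ) then ln T ~ Normal(μ,σ), so the p-quantile of ln T is μ + z_p·σ.
ln(7.7) = 2.041 and ln(34) = 3.526; z_{0.1} = -1.282, z_{0.5} = 0.
σ = (3.526 − 2.041)/(0 − (-1.282)) = 1.159.
μ = 2.041 − (-1.282)·1.159 = 3.526.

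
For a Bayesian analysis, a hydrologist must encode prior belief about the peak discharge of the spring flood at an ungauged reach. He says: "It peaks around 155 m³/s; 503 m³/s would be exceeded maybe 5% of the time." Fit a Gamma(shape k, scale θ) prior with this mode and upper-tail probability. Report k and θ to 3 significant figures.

k ≈ 2.89, θ ≈ 82.1

Gamma(k,θ) with k>1 has mode (k−1)θ, so θ = 155/(k−1).
Need P(X < 503) = 0.95 with θ tied to k this way. Start at k = 2, θ = 155: P(X<503) ≈ 0.835.
Too low — raise k to concentrate. Iterating converges to k ≈ 2.89.
Then θ = 155/(2.89−1) ≈ 82.1.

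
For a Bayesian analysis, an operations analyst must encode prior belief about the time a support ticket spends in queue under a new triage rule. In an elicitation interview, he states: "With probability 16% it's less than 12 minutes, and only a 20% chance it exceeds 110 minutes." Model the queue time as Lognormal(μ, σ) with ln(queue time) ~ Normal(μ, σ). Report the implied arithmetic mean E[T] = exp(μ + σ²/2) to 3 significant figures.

E[T] ≈ 82.5 minutes

If T ~ Lognormal(μ,σ) then ln T ~ Normal(μ,σ), so the p-quantile of ln T is μ + z_p·σ.
ln(12) = 2.485 and ln(110) = 4.7; z_{0.16} = -0.9945, z_{0.8} = 0.8416.
σ = (4.7 − 2.485)/(0.8416 − (-0.9945)) = 1.207.
μ = 2.485 − (-0.9945)·1.207 = 3.685.
E[T] = exp(μ + σ²/2) = exp(3.685 + 0.7280) = 82.5 minutes.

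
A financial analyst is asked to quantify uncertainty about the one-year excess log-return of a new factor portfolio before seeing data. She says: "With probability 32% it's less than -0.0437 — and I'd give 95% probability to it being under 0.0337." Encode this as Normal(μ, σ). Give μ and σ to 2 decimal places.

μ = -0.03, σ = 0.04

For Normal(μ,σ), the p-quantile is μ + z_p·σ. Here z_{0.32} = -0.4677, z_{0.95} = 1.645.
So -0.0437 = μ − 0.4677σ and 0.0337 = μ + 1.645σ.
Subtracting: σ = (0.0337 − -0.0437)/(1.645 − (-0.4677)) = 0.04.
Then μ = -0.0437 − (-0.4677)·0.04 = -0.03.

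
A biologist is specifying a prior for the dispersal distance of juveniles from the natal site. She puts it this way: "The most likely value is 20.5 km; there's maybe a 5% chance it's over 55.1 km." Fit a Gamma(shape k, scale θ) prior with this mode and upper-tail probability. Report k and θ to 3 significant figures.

Gamma(k,θ) with k>1 has mode (k−1)θ, so θ = 20.5/(k−1).
Need P(X < 55.1) = 0.95 with θ tied to k this way. Start at k = 2, θ = 20.5: P(X<55.1) ≈ 0.749.
Too low — raise k to concentrate. Iterating converges to k ≈ 3.75.
Then θ = 20.5/(3.75−1) ≈ 7.45.

k ≈ 3.75, θ ≈ 7.45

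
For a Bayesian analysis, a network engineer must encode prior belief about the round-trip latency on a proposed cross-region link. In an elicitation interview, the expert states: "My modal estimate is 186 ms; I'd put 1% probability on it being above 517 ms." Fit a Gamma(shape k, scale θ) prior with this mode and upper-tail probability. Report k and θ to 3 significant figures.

k ≈ 5.39, θ ≈ 42.4

Gamma(k,θ) with k>1 has mode (k−1)θ, so θ = 186/(k−1).
Need P(X < 517) = 0.99 with θ tied to k this way. Start at k = 2, θ = 186: P(X<517) ≈ 0.765.
Too low — raise k to concentrate. Iterating converges to k ≈ 5.39.
Then θ = 186/(5.39−1) ≈ 42.4.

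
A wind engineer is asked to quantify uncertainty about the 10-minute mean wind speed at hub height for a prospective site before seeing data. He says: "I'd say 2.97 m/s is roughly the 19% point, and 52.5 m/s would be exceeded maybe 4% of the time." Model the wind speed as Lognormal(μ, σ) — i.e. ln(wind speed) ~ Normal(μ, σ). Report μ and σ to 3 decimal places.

μ ≈ 2.048, σ ≈ 1.093

If T ~ Lognormal(μ,σ) then ln T ~ Normal(μ,σ), so the p-quantile of ln T is μ + z_p·σ.
ln(2.97) = 1.089 and ln(52.5) = 3.961; z_{0.19} = -0.8779, z_{0.96} = 1.751.
σ = (3.961 − 1.089)/(1.751 − (-0.8779)) = 1.093.
μ = 1.089 − (-0.8779)·1.093 = 2.048.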